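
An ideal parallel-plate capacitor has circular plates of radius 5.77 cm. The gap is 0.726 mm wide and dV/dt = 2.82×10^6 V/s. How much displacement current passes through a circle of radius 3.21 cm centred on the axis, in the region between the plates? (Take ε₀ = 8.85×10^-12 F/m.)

1.11×10^-4 A

dE/dt = (dV/dt)/d = 3.884×10^9 V/(m·s); I_d = ε₀(πR²)(dE/dt) = (8.85×10^-12)(0.01046)(3.884×10^9) = 3.595×10^-4 A.
Through an area πr² the displacement current is I_d·(πr²/πR²) = I_d (r/R)² = 1.11×10^-4 A.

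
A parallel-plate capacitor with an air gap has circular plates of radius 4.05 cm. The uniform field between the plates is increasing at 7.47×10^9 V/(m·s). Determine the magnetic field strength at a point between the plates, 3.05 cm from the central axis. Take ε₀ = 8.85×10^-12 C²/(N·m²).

1.27×10^-9 T

Through the whole plate area (πR² = 5.153×10^-3 m²), I_d = ε₀ πR² dE/dt = 3.407×10^-4 A.
∮B·dl = μ₀ I_d,enc with I_d,enc = I_d r²/R² = 1.932×10^-4 A; so B = μ₀ I_d,enc/(2πr) = 1.27×10^-9 T.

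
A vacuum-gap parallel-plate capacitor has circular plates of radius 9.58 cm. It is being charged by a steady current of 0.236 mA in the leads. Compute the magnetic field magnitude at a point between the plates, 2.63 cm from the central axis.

No conduction current crosses the gap, so I_d there equals the 2.36×10^-4 A in the leads.
An Ampèrian loop of radius r encloses a fraction (r/R)² of I_d. Then B·2πr = μ₀ I_d (r/R)², giving B = μ₀ I_d r/(2πR²) = 1.35×10^-10 T.

1.35×10^-10 T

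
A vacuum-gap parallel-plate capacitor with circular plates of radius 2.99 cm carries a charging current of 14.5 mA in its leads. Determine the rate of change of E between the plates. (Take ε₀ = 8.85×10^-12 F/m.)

By continuity, I_d in the gap equals the 14.5 mA flowing in the wire.
Then dE/dt = I_d/(ε₀A) = 5.83×10^11 V/(m·s).

5.83×10^11 V/(m·s)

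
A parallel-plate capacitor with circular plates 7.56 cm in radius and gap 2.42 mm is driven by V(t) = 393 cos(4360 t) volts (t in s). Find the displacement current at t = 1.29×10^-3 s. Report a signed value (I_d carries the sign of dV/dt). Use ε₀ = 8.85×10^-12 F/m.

dV/dt = (393)(4360)·−sin(5.6244) = 1.049×10^6 V/s.
I_d = C dV/dt with C = ε₀A/d = (8.85×10^-12)(0.01796)/(2.42×10^-3) = 6.568×10^-11 F, so I_d = (6.568×10^-11)(1.049×10^6) = 6.89×10^-5 A.

6.89×10^-5 A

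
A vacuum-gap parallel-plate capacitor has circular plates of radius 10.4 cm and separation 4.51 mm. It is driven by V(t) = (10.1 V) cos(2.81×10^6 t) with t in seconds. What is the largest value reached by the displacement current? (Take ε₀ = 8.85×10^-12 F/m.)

C = ε₀A/d = (8.85×10^-12)(0.03398)/(4.51×10^-3) = 6.668×10^-11 F; ω = 2.81×10^6 rad/s.
I_d = C dV/dt, so |I_d|_max = C V₀ ω = (6.668×10^-11)(10.1)(2.81×10^6) = 1.89×10^-3 A.

1.89×10^-3 A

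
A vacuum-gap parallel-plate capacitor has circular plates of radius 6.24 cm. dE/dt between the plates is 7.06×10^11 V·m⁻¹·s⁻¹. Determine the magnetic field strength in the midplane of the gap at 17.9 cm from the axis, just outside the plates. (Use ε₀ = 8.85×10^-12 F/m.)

Through the whole plate area (πR² = 0.01223 m²), I_d = ε₀ πR² dE/dt = 0.07641 A.
With r > R the enclosed displacement current is the full I_d; B = μ₀ I_d / (2πr) = 8.54×10^-8 T.

8.54×10^-8 T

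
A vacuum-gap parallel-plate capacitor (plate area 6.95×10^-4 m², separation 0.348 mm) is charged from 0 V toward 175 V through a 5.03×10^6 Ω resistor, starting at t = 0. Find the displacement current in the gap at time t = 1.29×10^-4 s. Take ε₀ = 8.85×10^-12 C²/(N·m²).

8.15×10^-6 A

C = ε₀A/d = (8.85×10^-12)(6.95×10^-4)/(3.48×10^-4) = 1.767×10^-11 F, so τ = RC = 8.888×10^-5 s.
The conduction current is I(t) = (V₀/R) e^(−t/τ), and the displacement current between the plates equals it.
t/τ = 1.451; I_d = (175/5.03×10^6) · e^(−1.451) = (3.479×10^-5)(0.2343) = 8.15×10^-6 A.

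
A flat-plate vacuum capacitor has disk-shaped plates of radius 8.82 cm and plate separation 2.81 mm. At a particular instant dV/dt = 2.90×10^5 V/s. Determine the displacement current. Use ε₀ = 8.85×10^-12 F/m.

E = V/d so dE/dt = (dV/dt)/d = 1.032×10^8 V/(m·s), and I_d = ε₀ A dE/dt = (8.85×10^-12)(0.02444)(1.032×10^8) = 2.23×10^-5 A.

2.23×10^-5 A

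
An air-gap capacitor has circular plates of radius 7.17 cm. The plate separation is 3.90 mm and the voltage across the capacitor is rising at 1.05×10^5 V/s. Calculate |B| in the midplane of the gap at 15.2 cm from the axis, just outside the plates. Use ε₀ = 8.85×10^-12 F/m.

5.06×10^-12 T

With E = V/d, dE/dt = 2.692×10^7 V/(m·s) and πR² = 0.01615 m², giving I_d = ε₀ πR² dE/dt = 3.848×10^-6 A.
Outside the plates the loop encloses all of I_d, so B·2πr = μ₀ I_d and B = 5.06×10^-12 T.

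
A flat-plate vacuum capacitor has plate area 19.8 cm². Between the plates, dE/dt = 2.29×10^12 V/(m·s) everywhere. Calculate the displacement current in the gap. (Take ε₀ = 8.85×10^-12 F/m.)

I_d = ε₀ A (dE/dt) = (8.85×10^-12)(1.98×10^-3 m²)(2.29×10^12) = 0.0401 A.

0.0401 A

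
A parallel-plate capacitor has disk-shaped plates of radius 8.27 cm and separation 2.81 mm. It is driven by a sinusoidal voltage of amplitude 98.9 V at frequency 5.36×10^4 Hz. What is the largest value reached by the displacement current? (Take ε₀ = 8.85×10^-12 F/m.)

C = ε₀A/d = (8.85×10^-12)(0.02149)/(2.81×10^-3) = 6.768×10^-11 F; ω = 2πf = 3.368×10^5 rad/s.
I_d = C dV/dt, so |I_d|_max = C V₀ ω = (6.768×10^-11)(98.9)(3.368×10^5) = 2.25×10^-3 A.

2.25×10^-3 A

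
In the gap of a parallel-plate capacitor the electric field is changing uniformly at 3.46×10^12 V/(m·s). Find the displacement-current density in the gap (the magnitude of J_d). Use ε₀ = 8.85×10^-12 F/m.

30.6 A/m²

The displacement-current density is ε₀ ∂E/∂t = (8.85×10^-12)(3.46×10^12) = 30.6 A/m².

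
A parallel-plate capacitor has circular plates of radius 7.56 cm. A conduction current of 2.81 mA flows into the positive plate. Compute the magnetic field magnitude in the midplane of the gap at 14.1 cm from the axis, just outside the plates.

Between the plates the displacement current equals the wire current: I_d = 2.81 mA = 2.81×10^-3 A.
Outside the plates the loop encloses all of I_d, so B·2πr = μ₀ I_d and B = 3.99×10^-9 T.

3.99×10^-9 T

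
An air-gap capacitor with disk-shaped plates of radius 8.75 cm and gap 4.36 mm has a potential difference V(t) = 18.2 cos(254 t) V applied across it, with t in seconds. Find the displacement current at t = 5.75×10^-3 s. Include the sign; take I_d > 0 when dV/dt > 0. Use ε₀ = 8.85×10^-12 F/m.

dE/dt = (V₀ω/d)·−sin(ωt) with ωt = 1.4605 rad: (18.2)(254)(-0.9939)/(4.36×10^-3) = -1.054×10^6 V/(m·s).
I_d = ε₀ A dE/dt = (8.85×10^-12)(0.02405)(-1.054×10^6) = -2.24×10^-7 A.

-2.24×10^-7 A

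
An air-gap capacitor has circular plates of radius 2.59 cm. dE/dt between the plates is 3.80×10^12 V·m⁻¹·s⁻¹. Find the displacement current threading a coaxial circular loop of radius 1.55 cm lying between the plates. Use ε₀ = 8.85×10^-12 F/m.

I_d = ε₀ dΦ_E/dt = ε₀ πR² (dE/dt) = (8.85×10^-12)(2.107×10^-3)(3.80×10^12) = 0.07086 A through the full plate area.
Since J_d is uniform, the enclosed fraction is (r/R)² = 0.3581, giving I_d,enc = 0.0254 A.

0.0254 A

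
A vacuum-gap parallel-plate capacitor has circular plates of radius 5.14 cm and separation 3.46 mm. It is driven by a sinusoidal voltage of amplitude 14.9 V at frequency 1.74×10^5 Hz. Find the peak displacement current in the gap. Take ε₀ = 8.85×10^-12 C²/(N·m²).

(dE/dt)_max = V₀ω/d = 4.707×10^9 V/(m·s); ω = 2πf = 1.093×10^6 rad/s.
I_d,max = ε₀ A (dE/dt)_max = (8.85×10^-12)(8.300×10^-3)(4.707×10^9) = 3.46×10^-4 A.

3.46×10^-4 A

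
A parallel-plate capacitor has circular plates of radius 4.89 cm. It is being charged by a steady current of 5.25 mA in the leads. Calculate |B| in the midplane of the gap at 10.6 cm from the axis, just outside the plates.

9.91×10^-9 T

No conduction current crosses the gap, so I_d there equals the 5.25×10^-3 A in the leads.
Outside the plates the loop encloses all of I_d, so B·2πr = μ₀ I_d and B = 9.91×10^-9 T.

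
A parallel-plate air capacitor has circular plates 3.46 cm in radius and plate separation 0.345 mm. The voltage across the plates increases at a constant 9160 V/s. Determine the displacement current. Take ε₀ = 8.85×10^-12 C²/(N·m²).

8.84×10^-7 A

The field between the plates is E = V/d, so dE/dt = (9160)/(3.45×10^-4 m) = 2.655×10^7 V/(m·s).
I_d = ε₀ A (dE/dt) = (8.85×10^-12)(3.761×10^-3)(2.655×10^7) = 8.84×10^-7 A.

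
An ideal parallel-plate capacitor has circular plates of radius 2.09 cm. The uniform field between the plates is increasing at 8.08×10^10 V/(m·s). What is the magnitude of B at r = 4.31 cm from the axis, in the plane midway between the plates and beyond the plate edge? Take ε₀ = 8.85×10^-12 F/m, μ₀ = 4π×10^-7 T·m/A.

4.55×10^-9 T

Total displacement current: I_d = ε₀(πR²)(dE/dt) = (8.85×10^-12)(1.372×10^-3)(8.08×10^10) = 9.811×10^-4 A.
With r > R the enclosed displacement current is the full I_d; B = μ₀ I_d / (2πr) = 4.55×10^-9 T.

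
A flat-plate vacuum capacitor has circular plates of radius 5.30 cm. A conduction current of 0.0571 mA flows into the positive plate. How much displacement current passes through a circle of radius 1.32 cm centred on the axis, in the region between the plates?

Between the plates the displacement current equals the wire current: I_d = 0.0571 mA = 5.71×10^-5 A.
Since J_d is uniform, the enclosed fraction is (r/R)² = 0.06203, giving I_d,enc = 3.54×10^-6 A.

3.54×10^-6 A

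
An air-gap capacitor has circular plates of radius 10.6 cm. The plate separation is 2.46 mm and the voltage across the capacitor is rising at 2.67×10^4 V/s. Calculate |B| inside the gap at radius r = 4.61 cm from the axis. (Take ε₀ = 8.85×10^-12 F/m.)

With E = V/d, dE/dt = 1.085×10^7 V/(m·s) and πR² = 0.03530 m², giving I_d = ε₀ πR² dE/dt = 3.390×10^-6 A.
∮B·dl = μ₀ I_d,enc with I_d,enc = I_d r²/R² = 6.412×10^-7 A; so B = μ₀ I_d,enc/(2πr) = 2.78×10^-12 T.

2.78×10^-12 T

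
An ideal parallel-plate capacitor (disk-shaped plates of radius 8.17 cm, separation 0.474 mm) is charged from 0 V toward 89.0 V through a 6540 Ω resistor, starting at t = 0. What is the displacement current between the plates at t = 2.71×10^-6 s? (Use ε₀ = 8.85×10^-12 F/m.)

C = ε₀A/d = (8.85×10^-12)(0.02097)/(4.74×10^-4) = 3.915×10^-10 F and τ = RC = 2.560×10^-6 s. I_d in the gap equals the RC charging current.
I_d(t) = (V₀/R) e^(−t/τ) = 0.01361 · e^(−1.059) = 4.72×10^-3 A.

4.72×10^-3 A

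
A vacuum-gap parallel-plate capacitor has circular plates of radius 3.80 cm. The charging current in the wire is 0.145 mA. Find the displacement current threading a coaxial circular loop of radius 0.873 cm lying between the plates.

7.65×10^-6 A

Between the plates the displacement current equals the wire current: I_d = 0.145 mA = 1.45×10^-4 A.
The field is uniform, so I_d,enc = I_d (r/R)² = (1.45×10^-4)(0.873/3.80)² = 7.65×10^-6 A.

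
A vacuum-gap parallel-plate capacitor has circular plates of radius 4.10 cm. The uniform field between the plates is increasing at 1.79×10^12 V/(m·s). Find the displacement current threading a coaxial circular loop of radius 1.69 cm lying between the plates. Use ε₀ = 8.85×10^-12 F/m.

Through the whole plate area (πR² = 5.281×10^-3 m²), I_d = ε₀ πR² dE/dt = 0.08366 A.
Through an area πr² the displacement current is I_d·(πr²/πR²) = I_d (r/R)² = 0.0142 A.

0.0142 A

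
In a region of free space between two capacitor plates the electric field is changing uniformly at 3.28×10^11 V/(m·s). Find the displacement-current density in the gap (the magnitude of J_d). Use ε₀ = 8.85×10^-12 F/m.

J_d = ε₀ ∂E/∂t, so J_d = 2.90 A/m².

2.90 A/m²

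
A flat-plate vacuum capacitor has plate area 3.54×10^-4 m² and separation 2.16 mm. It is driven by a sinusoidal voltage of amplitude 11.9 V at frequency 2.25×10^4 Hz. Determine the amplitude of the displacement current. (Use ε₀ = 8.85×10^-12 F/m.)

The displacement current equals the conduction current C dV/dt, which peaks at C V₀ ω.
With C = ε₀A/d = (8.85×10^-12)(3.54×10^-4)/(2.16×10^-3) = 1.450×10^-12 F and ω = 2πf = 1.414×10^5 rad/s, I_d,max = (1.450×10^-12)(11.9)(1.414×10^5) = 2.44×10^-6 A.

2.44×10^-6 A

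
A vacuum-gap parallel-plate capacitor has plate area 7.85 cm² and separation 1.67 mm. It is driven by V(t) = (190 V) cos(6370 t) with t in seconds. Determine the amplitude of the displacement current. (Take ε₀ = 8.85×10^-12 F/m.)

5.03×10^-6 A

C = ε₀A/d = (8.85×10^-12)(7.85×10^-4)/(1.67×10^-3) = 4.160×10^-12 F; ω = 6370 rad/s.
I_d = C dV/dt, so |I_d|_max = C V₀ ω = (4.160×10^-12)(190)(6370) = 5.03×10^-6 A.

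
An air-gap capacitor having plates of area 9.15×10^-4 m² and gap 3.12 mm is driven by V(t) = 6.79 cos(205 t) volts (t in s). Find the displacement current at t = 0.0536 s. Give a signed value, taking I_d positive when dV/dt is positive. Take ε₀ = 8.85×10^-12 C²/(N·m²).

dV/dt = (6.79)(205)·−sin(10.988) = 1392 V/s.
I_d = C dV/dt with C = ε₀A/d = (8.85×10^-12)(9.15×10^-4)/(3.12×10^-3) = 2.595×10^-12 F, so I_d = (2.595×10^-12)(1392) = 3.61×10^-9 A.

3.61×10^-9 A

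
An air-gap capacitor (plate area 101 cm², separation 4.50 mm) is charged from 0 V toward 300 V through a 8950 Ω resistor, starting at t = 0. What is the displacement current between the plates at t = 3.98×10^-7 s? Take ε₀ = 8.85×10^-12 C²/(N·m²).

With C = ε₀A/d = (8.85×10^-12)(0.0101)/(4.50×10^-3) = 1.986×10^-11 F, the time constant is τ = RC = 1.777×10^-7 s, so t/τ = 2.240 and e^(−t/τ) = 0.1065.
I_d = I_cond = (V₀/R) e^(−t/τ) = (0.03352)(0.1065) = 3.57×10^-3 A.

3.57×10^-3 A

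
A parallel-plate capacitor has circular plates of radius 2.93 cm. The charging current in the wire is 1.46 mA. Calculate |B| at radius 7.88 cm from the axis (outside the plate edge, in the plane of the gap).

3.71×10^-9 T

No conduction current crosses the gap, so I_d there equals the 1.46×10^-3 A in the leads.
For r ≥ R the full I_d is enclosed: B = μ₀ I_d/(2πr) = (4π×10^-7)(1.46×10^-3)/(2π·0.0788) = 3.71×10^-9 T.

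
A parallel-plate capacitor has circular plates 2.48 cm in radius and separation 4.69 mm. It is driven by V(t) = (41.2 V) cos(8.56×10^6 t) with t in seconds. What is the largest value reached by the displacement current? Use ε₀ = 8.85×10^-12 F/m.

1.29×10^-3 A

(dE/dt)_max = V₀ω/d = 7.520×10^10 V/(m·s); ω = 8.56×10^6 rad/s.
I_d,max = ε₀ A (dE/dt)_max = (8.85×10^-12)(1.932×10^-3)(7.520×10^10) = 1.29×10^-3 A.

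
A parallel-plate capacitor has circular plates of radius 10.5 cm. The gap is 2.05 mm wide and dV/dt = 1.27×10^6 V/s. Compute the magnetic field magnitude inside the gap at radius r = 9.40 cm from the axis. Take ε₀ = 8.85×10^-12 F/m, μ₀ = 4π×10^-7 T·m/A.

With E = V/d, dE/dt = 6.195×10^8 V/(m·s) and πR² = 0.03464 m², giving I_d = ε₀ πR² dE/dt = 1.899×10^-4 A.
For r < R the Ampère–Maxwell law gives B(2πr) = μ₀ I_d (r²/R²), so B = μ₀ I_d r/(2πR²) = (4π×10^-7)(1.899×10^-4)(0.0940)/(2π·0.105²) = 3.24×10^-10 T.

3.24×10^-10 T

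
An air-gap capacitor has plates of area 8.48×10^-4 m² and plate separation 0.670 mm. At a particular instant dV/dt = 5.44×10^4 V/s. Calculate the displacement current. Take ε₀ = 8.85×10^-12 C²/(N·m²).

6.09×10^-7 A

The field between the plates is E = V/d, so dE/dt = (5.44×10^4)/(6.70×10^-4 m) = 8.119×10^7 V/(m·s).
I_d = ε₀ A (dE/dt) = (8.85×10^-12)(8.48×10^-4)(8.119×10^7) = 6.09×10^-7 A.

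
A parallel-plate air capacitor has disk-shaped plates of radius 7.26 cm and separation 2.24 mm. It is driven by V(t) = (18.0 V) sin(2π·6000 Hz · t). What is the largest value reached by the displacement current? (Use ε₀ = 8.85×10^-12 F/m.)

4.44×10^-5 A

(dE/dt)_max = V₀ω/d = 3.029×10^8 V/(m·s); ω = 2πf = 3.770×10^4 rad/s.
I_d,max = ε₀ A (dE/dt)_max = (8.85×10^-12)(0.01656)(3.029×10^8) = 4.44×10^-5 A.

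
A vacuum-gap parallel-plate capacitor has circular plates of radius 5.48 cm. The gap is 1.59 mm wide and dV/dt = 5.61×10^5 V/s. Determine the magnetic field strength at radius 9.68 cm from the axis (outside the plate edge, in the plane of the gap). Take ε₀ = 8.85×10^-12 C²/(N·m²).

6.09×10^-11 T

I_d = C dV/dt with C = ε₀πR²/d = 5.251×10^-11 F, so I_d = (5.251×10^-11)(5.61×10^5) = 2.946×10^-5 A.
With r > R the enclosed displacement current is the full I_d; B = μ₀ I_d / (2πr) = 6.09×10^-11 T.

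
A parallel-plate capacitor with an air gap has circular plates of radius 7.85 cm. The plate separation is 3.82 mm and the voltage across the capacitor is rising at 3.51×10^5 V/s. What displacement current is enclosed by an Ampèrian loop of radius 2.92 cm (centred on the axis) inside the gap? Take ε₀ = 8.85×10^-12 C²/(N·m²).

I_d = C dV/dt with C = ε₀πR²/d = 4.485×10^-11 F, so I_d = (4.485×10^-11)(3.51×10^5) = 1.574×10^-5 A.
The field is uniform, so I_d,enc = I_d (r/R)² = (1.574×10^-5)(2.92/7.85)² = 2.18×10^-6 A.

2.18×10^-6 A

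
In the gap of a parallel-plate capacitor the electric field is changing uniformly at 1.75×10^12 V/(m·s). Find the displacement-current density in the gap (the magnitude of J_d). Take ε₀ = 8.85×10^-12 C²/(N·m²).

15.5 A/m²

The displacement-current density is ε₀ ∂E/∂t = (8.85×10^-12)(1.75×10^12) = 15.5 A/m².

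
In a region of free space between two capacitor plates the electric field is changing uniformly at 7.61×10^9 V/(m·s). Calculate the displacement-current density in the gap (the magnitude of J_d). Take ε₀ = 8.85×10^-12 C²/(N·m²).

0.0673 A/m²

J_d = ε₀ dE/dt = (8.85×10^-12)(7.61×10^9) = 0.0673 A/m².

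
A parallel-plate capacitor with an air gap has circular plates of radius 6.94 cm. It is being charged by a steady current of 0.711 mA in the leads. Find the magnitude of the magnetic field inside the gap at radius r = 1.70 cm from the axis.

By continuity the displacement current in the gap matches the conduction current: I_d = 7.11×10^-4 A.
An Ampèrian loop of radius r encloses a fraction (r/R)² of I_d. Then B·2πr = μ₀ I_d (r/R)², giving B = μ₀ I_d r/(2πR²) = 5.02×10^-10 T.

5.02×10^-10 T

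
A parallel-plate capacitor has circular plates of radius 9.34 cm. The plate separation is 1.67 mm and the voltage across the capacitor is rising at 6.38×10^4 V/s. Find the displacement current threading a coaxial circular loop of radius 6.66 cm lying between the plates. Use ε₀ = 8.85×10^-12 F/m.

4.71×10^-6 A

With E = V/d, dE/dt = 3.820×10^7 V/(m·s) and πR² = 0.02741 m², giving I_d = ε₀ πR² dE/dt = 9.266×10^-6 A.
Through an area πr² the displacement current is I_d·(πr²/πR²) = I_d (r/R)² = 4.71×10^-6 A.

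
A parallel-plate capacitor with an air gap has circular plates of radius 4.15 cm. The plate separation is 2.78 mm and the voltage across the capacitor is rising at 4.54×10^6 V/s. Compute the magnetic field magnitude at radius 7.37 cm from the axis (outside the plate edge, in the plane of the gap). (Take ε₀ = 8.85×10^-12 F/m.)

I_d = C dV/dt with C = ε₀πR²/d = 1.723×10^-11 F, so I_d = (1.723×10^-11)(4.54×10^6) = 7.822×10^-5 A.
With r > R the enclosed displacement current is the full I_d; B = μ₀ I_d / (2πr) = 2.12×10^-10 T.

2.12×10^-10 T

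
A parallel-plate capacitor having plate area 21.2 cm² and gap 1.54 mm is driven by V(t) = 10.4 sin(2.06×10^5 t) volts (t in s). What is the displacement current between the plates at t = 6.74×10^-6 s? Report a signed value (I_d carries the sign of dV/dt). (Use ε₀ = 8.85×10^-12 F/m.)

dE/dt = (V₀ω/d)·cos(ωt) with ωt = 1.38844 rad: (10.4)(2.06×10^5)(0.1813)/(1.54×10^-3) = 2.522×10^8 V/(m·s).
I_d = ε₀ A dE/dt = (8.85×10^-12)(2.12×10^-3)(2.522×10^8) = 4.73×10^-6 A.

4.73×10^-6 A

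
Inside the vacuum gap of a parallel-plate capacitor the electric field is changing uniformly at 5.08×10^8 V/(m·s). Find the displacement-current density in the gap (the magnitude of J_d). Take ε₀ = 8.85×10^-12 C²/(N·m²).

4.50×10^-3 A/m²

The displacement-current density is ε₀ ∂E/∂t = (8.85×10^-12)(5.08×10^8) = 4.50×10^-3 A/m².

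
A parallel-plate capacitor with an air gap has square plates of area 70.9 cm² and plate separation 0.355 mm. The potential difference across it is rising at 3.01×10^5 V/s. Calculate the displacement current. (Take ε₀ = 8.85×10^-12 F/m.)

E = V/d so dE/dt = (dV/dt)/d = 8.479×10^8 V/(m·s), and I_d = ε₀ A dE/dt = (8.85×10^-12)(7.09×10^-3)(8.479×10^8) = 5.32×10^-5 A.

5.32×10^-5 A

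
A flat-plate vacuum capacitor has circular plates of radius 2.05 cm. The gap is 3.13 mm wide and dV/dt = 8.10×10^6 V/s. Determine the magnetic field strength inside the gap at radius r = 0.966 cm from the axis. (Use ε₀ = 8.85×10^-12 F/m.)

dE/dt = (dV/dt)/d = 2.588×10^9 V/(m·s); I_d = ε₀(πR²)(dE/dt) = (8.85×10^-12)(1.320×10^-3)(2.588×10^9) = 3.023×10^-5 A.
∮B·dl = μ₀ I_d,enc with I_d,enc = I_d r²/R² = 6.713×10^-6 A; so B = μ₀ I_d,enc/(2πr) = 1.39×10^-10 T.

1.39×10^-10 T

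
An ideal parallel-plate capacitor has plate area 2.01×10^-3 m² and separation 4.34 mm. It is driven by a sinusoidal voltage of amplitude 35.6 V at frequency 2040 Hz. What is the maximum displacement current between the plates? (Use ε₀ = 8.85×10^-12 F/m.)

1.87×10^-6 A

(dE/dt)_max = V₀ω/d = 1.052×10^8 V/(m·s); ω = 2πf = 1.282×10^4 rad/s.
I_d,max = ε₀ A (dE/dt)_max = (8.85×10^-12)(2.01×10^-3)(1.052×10^8) = 1.87×10^-6 A.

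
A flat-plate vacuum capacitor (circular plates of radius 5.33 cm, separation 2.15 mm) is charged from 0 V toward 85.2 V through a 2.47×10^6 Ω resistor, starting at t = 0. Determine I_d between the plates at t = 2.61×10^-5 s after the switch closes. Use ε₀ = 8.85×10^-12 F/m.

C = ε₀A/d = (8.85×10^-12)(8.925×10^-3)/(2.15×10^-3) = 3.674×10^-11 F and τ = RC = 9.075×10^-5 s. I_d in the gap equals the RC charging current.
I_d(t) = (V₀/R) e^(−t/τ) = 3.449×10^-5 · e^(−0.2876) = 2.59×10^-5 A.

2.59×10^-5 A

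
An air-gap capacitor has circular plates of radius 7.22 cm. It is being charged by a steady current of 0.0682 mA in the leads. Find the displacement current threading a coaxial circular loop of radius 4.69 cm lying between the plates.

By continuity the displacement current in the gap matches the conduction current: I_d = 6.82×10^-5 A.
The field is uniform, so I_d,enc = I_d (r/R)² = (6.82×10^-5)(4.69/7.22)² = 2.88×10^-5 A.

2.88×10^-5 A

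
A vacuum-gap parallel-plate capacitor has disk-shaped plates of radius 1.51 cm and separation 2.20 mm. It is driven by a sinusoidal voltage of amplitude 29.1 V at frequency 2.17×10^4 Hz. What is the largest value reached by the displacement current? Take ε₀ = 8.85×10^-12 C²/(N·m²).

1.14×10^-5 A

C = ε₀A/d = (8.85×10^-12)(7.163×10^-4)/(2.20×10^-3) = 2.881×10^-12 F; ω = 2πf = 1.363×10^5 rad/s.
I_d = C dV/dt, so |I_d|_max = C V₀ ω = (2.881×10^-12)(29.1)(1.363×10^5) = 1.14×10^-5 A.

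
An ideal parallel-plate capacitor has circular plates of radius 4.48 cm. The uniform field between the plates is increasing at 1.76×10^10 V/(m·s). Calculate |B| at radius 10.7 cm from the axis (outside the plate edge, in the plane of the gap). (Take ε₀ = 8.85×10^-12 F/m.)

1.84×10^-9 T

Through the whole plate area (πR² = 6.305×10^-3 m²), I_d = ε₀ πR² dE/dt = 9.821×10^-4 A.
Outside the plates the loop encloses all of I_d, so B·2πr = μ₀ I_d and B = 1.84×10^-9 T.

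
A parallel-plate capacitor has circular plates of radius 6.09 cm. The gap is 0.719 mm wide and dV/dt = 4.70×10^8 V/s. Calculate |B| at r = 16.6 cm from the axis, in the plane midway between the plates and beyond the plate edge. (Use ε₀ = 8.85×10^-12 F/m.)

I_d = C dV/dt with C = ε₀πR²/d = 1.434×10^-10 F, so I_d = (1.434×10^-10)(4.70×10^8) = 0.06740 A.
Outside the plates the loop encloses all of I_d, so B·2πr = μ₀ I_d and B = 8.12×10^-8 T.

8.12×10^-8 T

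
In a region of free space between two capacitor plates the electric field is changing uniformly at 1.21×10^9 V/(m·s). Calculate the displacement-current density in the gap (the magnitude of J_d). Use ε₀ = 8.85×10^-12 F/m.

The displacement-current density is ε₀ ∂E/∂t = (8.85×10^-12)(1.21×10^9) = 0.0107 A/m².

0.0107 A/m²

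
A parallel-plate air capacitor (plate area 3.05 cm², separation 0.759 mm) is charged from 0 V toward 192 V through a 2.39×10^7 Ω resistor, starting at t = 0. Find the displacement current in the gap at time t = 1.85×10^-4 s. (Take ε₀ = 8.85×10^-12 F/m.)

C = ε₀A/d = (8.85×10^-12)(3.05×10^-4)/(7.59×10^-4) = 3.556×10^-12 F, so τ = RC = 8.499×10^-5 s.
The conduction current is I(t) = (V₀/R) e^(−t/τ), and the displacement current between the plates equals it.
t/τ = 2.177; I_d = (192/2.39×10^7) · e^(−2.177) = (8.033×10^-6)(0.1134) = 9.11×10^-7 A.

9.11×10^-7 A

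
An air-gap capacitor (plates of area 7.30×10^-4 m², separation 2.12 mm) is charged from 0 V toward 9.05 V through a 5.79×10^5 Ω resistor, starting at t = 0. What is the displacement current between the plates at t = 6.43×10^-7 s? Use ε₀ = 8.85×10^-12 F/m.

C = ε₀A/d = (8.85×10^-12)(7.30×10^-4)/(2.12×10^-3) = 3.047×10^-12 F, so τ = RC = 1.764×10^-6 s.
The conduction current is I(t) = (V₀/R) e^(−t/τ), and the displacement current between the plates equals it.
t/τ = 0.3645; I_d = (9.05/5.79×10^5) · e^(−0.3645) = (1.563×10^-5)(0.6945) = 1.09×10^-5 A.

1.09×10^-5 A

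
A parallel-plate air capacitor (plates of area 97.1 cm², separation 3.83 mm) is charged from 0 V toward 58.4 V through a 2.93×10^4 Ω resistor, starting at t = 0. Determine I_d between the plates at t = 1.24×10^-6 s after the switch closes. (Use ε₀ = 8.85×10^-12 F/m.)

With C = ε₀A/d = (8.85×10^-12)(9.71×10^-3)/(3.83×10^-3) = 2.244×10^-11 F, the time constant is τ = RC = 6.575×10^-7 s, so t/τ = 1.886 and e^(−t/τ) = 0.1517.
I_d = I_cond = (V₀/R) e^(−t/τ) = (1.993×10^-3)(0.1517) = 3.02×10^-4 A.

3.02×10^-4 A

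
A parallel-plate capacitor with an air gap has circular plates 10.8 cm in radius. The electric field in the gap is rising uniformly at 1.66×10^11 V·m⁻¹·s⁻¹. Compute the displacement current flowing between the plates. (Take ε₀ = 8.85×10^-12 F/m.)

0.0538 A

The displacement current is ε₀ times dΦ_E/dt = ε₀ A dE/dt = (8.85×10^-12)(0.03664)(1.66×10^11) = 0.0538 A.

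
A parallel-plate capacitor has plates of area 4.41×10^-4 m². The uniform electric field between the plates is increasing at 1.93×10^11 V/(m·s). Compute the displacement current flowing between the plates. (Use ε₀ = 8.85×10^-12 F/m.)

7.53×10^-4 A

The displacement current is ε₀ times dΦ_E/dt = ε₀ A dE/dt = (8.85×10^-12)(4.41×10^-4)(1.93×10^11) = 7.53×10^-4 A.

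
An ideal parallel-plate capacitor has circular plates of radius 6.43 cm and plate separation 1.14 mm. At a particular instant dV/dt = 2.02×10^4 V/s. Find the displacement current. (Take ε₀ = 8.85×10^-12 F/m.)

2.04×10^-6 A

E = V/d so dE/dt = (dV/dt)/d = 1.772×10^7 V/(m·s), and I_d = ε₀ A dE/dt = (8.85×10^-12)(0.01299)(1.772×10^7) = 2.04×10^-6 A.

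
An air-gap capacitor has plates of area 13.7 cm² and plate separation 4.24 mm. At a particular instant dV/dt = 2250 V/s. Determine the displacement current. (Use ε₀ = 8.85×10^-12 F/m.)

C = ε₀A/d = (8.85×10^-12)(1.37×10^-3)/(4.24×10^-3) = 2.860×10^-12 F.
I_d = C dV/dt = (2.860×10^-12)(2250) = 6.43×10^-9 A.

6.43×10^-9 A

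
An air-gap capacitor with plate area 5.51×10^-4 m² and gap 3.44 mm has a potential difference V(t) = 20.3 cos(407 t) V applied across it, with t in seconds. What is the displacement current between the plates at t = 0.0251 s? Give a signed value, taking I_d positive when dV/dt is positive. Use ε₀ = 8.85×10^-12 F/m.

dE/dt = (V₀ω/d)·−sin(ωt) with ωt = 10.2157 rad: (20.3)(407)(0.7110)/(3.44×10^-3) = 1.708×10^6 V/(m·s).
I_d = ε₀ A dE/dt = (8.85×10^-12)(5.51×10^-4)(1.708×10^6) = 8.33×10^-9 A.

8.33×10^-9 A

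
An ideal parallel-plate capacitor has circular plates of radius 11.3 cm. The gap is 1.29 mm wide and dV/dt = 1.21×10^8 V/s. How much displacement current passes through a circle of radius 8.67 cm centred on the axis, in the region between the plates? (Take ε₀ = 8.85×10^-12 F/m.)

0.0196 A

With E = V/d, dE/dt = 9.380×10^10 V/(m·s) and πR² = 0.04011 m², giving I_d = ε₀ πR² dE/dt = 0.03330 A.
Through an area πr² the displacement current is I_d·(πr²/πR²) = I_d (r/R)² = 0.0196 A.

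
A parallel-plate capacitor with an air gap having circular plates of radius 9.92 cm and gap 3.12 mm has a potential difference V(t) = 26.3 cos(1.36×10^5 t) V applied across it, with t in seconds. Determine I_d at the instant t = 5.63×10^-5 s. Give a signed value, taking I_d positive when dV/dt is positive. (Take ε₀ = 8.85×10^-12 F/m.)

dV/dt = (26.3)(1.36×10^5)·−sin(7.6568) = -3.507×10^6 V/s.
I_d = C dV/dt with C = ε₀A/d = (8.85×10^-12)(0.03092)/(3.12×10^-3) = 8.771×10^-11 F, so I_d = (8.771×10^-11)(-3.507×10^6) = -3.08×10^-4 A.

-3.08×10^-4 A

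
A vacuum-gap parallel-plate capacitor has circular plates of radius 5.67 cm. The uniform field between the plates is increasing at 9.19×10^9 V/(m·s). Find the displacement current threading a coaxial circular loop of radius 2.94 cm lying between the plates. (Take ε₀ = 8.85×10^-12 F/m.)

I_d = ε₀ dΦ_E/dt = ε₀ πR² (dE/dt) = (8.85×10^-12)(0.01010)(9.19×10^9) = 8.214×10^-4 A through the full plate area.
Since J_d is uniform, the enclosed fraction is (r/R)² = 0.2689, giving I_d,enc = 2.21×10^-4 A.

2.21×10^-4 A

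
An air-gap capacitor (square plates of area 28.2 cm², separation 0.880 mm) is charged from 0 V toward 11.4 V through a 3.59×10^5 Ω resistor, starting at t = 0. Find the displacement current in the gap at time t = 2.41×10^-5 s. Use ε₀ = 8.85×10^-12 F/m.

C = ε₀A/d = (8.85×10^-12)(2.82×10^-3)/(8.80×10^-4) = 2.836×10^-11 F, so τ = RC = 1.018×10^-5 s.
The conduction current is I(t) = (V₀/R) e^(−t/τ), and the displacement current between the plates equals it.
t/τ = 2.367; I_d = (11.4/3.59×10^5) · e^(−2.367) = (3.175×10^-5)(0.09376) = 2.98×10^-6 A.

2.98×10^-6 A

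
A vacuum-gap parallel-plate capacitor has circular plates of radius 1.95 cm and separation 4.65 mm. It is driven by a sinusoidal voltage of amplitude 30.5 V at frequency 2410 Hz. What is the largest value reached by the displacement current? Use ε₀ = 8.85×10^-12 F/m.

1.05×10^-6 A

(dE/dt)_max = V₀ω/d = 9.931×10^7 V/(m·s); ω = 2πf = 1.514×10^4 rad/s.
I_d,max = ε₀ A (dE/dt)_max = (8.85×10^-12)(1.195×10^-3)(9.931×10^7) = 1.05×10^-6 A.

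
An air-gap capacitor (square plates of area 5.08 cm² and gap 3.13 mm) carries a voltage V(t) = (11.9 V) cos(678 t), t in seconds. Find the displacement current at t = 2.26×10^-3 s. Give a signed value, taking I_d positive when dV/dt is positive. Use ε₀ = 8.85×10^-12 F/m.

C = ε₀A/d = (8.85×10^-12)(5.08×10^-4)/(3.13×10^-3) = 1.436×10^-12 F. dV/dt = V₀ω·−sin(ωt); at ωt = 1.53228 rad this factor is -0.9993.
I_d = C dV/dt = (1.436×10^-12)(11.9)(678)(-0.9993) = -1.16×10^-8 A.

-1.16×10^-8 A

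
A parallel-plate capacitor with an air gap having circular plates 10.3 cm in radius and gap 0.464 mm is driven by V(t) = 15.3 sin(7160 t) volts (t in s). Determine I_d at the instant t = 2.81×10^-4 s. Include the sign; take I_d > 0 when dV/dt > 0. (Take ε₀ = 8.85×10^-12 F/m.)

dE/dt = (V₀ω/d)·cos(ωt) with ωt = 2.01196 rad: (15.3)(7160)(-0.4270)/(4.64×10^-4) = -1.008×10^8 V/(m·s).
I_d = ε₀ A dE/dt = (8.85×10^-12)(0.03333)(-1.008×10^8) = -2.97×10^-5 A.

-2.97×10^-5 A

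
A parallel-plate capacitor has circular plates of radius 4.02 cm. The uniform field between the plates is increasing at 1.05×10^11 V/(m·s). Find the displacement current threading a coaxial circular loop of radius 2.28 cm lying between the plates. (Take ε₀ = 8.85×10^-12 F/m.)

1.52×10^-3 A

I_d = ε₀ dΦ_E/dt = ε₀ πR² (dE/dt) = (8.85×10^-12)(5.077×10^-3)(1.05×10^11) = 4.718×10^-3 A through the full plate area.
Through an area πr² the displacement current is I_d·(πr²/πR²) = I_d (r/R)² = 1.52×10^-3 A.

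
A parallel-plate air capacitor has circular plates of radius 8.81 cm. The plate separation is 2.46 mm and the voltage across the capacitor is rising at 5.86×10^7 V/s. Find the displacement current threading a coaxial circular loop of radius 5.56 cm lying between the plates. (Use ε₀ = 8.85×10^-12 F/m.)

I_d = C dV/dt with C = ε₀πR²/d = 8.771×10^-11 F, so I_d = (8.771×10^-11)(5.86×10^7) = 5.140×10^-3 A.
Since J_d is uniform, the enclosed fraction is (r/R)² = 0.3983, giving I_d,enc = 2.05×10^-3 A.

2.05×10^-3 A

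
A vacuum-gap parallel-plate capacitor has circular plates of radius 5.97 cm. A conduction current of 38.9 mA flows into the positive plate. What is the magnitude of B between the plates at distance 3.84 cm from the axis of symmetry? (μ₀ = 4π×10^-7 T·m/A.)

8.38×10^-8 T

By continuity the displacement current in the gap matches the conduction current: I_d = 0.0389 A.
For r < R the Ampère–Maxwell law gives B(2πr) = μ₀ I_d (r²/R²), so B = μ₀ I_d r/(2πR²) = (4π×10^-7)(0.0389)(0.0384)/(2π·0.0597²) = 8.38×10^-8 T.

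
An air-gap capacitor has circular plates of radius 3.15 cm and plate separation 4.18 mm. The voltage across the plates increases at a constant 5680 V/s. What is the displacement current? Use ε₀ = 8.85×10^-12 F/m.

The displacement current equals the charging current C dV/dt. With C = ε₀A/d = (8.85×10^-12)(3.117×10^-3)/(4.18×10^-3) = 6.599×10^-12 F, I_d = (6.599×10^-12)(5680) = 3.75×10^-8 A.

3.75×10^-8 A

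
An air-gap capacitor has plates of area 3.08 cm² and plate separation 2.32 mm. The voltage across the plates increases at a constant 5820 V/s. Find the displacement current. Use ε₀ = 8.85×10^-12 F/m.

The displacement current equals the charging current C dV/dt. With C = ε₀A/d = (8.85×10^-12)(3.08×10^-4)/(2.32×10^-3) = 1.175×10^-12 F, I_d = (1.175×10^-12)(5820) = 6.84×10^-9 A.

6.84×10^-9 A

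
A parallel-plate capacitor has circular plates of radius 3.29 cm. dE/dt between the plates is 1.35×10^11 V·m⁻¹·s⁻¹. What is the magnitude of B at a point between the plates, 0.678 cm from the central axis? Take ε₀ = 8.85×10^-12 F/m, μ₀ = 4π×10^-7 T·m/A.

5.09×10^-9 T

I_d = ε₀ dΦ_E/dt = ε₀ πR² (dE/dt) = (8.85×10^-12)(3.400×10^-3)(1.35×10^11) = 4.062×10^-3 A through the full plate area.
∮B·dl = μ₀ I_d,enc with I_d,enc = I_d r²/R² = 1.725×10^-4 A; so B = μ₀ I_d,enc/(2πr) = 5.09×10^-9 T.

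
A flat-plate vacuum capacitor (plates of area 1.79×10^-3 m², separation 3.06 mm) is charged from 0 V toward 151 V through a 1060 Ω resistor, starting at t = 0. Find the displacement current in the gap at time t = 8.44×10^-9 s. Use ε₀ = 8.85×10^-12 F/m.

0.0306 A

C = ε₀A/d = (8.85×10^-12)(1.79×10^-3)/(3.06×10^-3) = 5.177×10^-12 F and τ = RC = 5.488×10^-9 s. I_d in the gap equals the RC charging current.
I_d(t) = (V₀/R) e^(−t/τ) = 0.1425 · e^(−1.538) = 0.0306 A.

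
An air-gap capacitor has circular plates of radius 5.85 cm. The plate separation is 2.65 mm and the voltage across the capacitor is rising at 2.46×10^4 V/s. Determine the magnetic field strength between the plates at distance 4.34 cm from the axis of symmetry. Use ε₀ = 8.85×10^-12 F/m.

2.24×10^-12 T

dE/dt = (dV/dt)/d = 9.283×10^6 V/(m·s); I_d = ε₀(πR²)(dE/dt) = (8.85×10^-12)(0.01075)(9.283×10^6) = 8.832×10^-7 A.
An Ampèrian loop of radius r encloses a fraction (r/R)² of I_d. Then B·2πr = μ₀ I_d (r/R)², giving B = μ₀ I_d r/(2πR²) = 2.24×10^-12 T.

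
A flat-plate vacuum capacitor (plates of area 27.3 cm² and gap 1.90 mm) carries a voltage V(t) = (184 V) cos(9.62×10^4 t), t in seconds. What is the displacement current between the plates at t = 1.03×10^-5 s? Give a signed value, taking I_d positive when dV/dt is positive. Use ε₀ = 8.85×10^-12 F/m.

-1.88×10^-4 A

C = ε₀A/d = (8.85×10^-12)(2.73×10^-3)/(1.90×10^-3) = 1.272×10^-11 F. dV/dt = V₀ω·−sin(ωt); at ωt = 0.99086 rad this factor is -0.8365.
I_d = C dV/dt = (1.272×10^-11)(184)(9.62×10^4)(-0.8365) = -1.88×10^-4 A.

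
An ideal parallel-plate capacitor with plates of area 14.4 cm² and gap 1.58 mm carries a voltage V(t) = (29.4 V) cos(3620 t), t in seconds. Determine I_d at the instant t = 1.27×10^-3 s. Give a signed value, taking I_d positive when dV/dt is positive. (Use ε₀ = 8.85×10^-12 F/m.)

8.53×10^-7 A

C = ε₀A/d = (8.85×10^-12)(1.44×10^-3)/(1.58×10^-3) = 8.066×10^-12 F. dV/dt = V₀ω·−sin(ωt); at ωt = 4.5974 rad this factor is 0.9934.
I_d = C dV/dt = (8.066×10^-12)(29.4)(3620)(0.9934) = 8.53×10^-7 A.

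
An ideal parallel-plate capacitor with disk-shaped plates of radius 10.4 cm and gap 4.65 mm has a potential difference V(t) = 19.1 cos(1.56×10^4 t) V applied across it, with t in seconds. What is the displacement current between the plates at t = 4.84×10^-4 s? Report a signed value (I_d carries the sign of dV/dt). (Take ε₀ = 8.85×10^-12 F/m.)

dV/dt = (19.1)(1.56×10^4)·−sin(7.5504) = -2.843×10^5 V/s.
I_d = C dV/dt with C = ε₀A/d = (8.85×10^-12)(0.03398)/(4.65×10^-3) = 6.467×10^-11 F, so I_d = (6.467×10^-11)(-2.843×10^5) = -1.84×10^-5 A.

-1.84×10^-5 A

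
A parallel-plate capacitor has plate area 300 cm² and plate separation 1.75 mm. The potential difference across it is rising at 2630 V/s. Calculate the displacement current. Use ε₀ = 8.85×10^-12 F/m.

3.99×10^-7 A

E = V/d so dE/dt = (dV/dt)/d = 1.503×10^6 V/(m·s), and I_d = ε₀ A dE/dt = (8.85×10^-12)(0.0300)(1.503×10^6) = 3.99×10^-7 A.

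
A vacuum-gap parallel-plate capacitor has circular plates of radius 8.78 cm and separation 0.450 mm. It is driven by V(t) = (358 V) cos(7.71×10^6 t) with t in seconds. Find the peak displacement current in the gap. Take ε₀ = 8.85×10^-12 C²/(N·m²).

1.31 A

(dE/dt)_max = V₀ω/d = 6.134×10^12 V/(m·s); ω = 7.71×10^6 rad/s.
I_d,max = ε₀ A (dE/dt)_max = (8.85×10^-12)(0.02422)(6.134×10^12) = 1.31 A.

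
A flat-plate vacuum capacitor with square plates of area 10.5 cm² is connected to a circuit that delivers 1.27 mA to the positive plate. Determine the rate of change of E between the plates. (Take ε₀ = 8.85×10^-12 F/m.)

1.37×10^11 V/(m·s)

The displacement current between the plates equals the conduction current, I_d = 1.27 mA.
Inverting I_d = ε₀ A dE/dt gives dE/dt = 1.27×10^-3 / (8.85×10^-12 · 1.05×10^-3) = 1.37×10^11 V/(m·s).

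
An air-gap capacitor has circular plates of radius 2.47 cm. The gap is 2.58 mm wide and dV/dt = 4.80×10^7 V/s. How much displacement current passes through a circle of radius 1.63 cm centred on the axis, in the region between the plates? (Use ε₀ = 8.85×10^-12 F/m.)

I_d = C dV/dt with C = ε₀πR²/d = 6.576×10^-12 F, so I_d = (6.576×10^-12)(4.80×10^7) = 3.156×10^-4 A.
Since J_d is uniform, the enclosed fraction is (r/R)² = 0.4355, giving I_d,enc = 1.37×10^-4 A.

1.37×10^-4 A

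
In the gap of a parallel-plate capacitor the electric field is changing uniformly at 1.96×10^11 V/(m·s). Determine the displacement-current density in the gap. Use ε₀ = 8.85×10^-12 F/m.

1.73 A/m²

The displacement-current density is ε₀ ∂E/∂t = (8.85×10^-12)(1.96×10^11) = 1.73 A/m².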